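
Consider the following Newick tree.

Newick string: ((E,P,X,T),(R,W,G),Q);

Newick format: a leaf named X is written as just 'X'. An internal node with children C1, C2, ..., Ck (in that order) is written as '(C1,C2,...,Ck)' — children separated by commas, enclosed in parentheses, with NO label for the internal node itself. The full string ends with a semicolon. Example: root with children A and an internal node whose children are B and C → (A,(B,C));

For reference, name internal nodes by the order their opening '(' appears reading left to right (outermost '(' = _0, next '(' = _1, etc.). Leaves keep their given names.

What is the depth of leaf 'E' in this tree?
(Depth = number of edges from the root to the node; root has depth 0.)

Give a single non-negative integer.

Newick: ((E,P,X,T),(R,W,G),Q);
Naming internals by '(' encounter order: outermost '(' = _0, next = _1, ...
Query node: E
Path from root: _0 -> _1 -> E
Depth of E: 2 (number of edges from root)

Answer: 2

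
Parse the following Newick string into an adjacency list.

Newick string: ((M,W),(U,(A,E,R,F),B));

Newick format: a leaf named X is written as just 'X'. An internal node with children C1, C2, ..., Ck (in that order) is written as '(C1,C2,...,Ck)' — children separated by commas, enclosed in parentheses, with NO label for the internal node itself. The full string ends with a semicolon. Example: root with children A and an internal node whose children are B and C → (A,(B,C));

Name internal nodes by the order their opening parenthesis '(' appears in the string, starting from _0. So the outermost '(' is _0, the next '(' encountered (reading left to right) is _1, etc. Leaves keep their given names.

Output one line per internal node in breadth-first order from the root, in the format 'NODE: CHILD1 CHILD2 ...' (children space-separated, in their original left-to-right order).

Answer: _0: _1 _2
_1: M W
_2: U _3 B
_3: A E R F

Derivation:
Input: ((M,W),(U,(A,E,R,F),B));
Scanning left-to-right, naming '(' by encounter order:
  pos 0: '(' -> open internal node _0 (depth 1)
  pos 1: '(' -> open internal node _1 (depth 2)
  pos 5: ')' -> close internal node _1 (now at depth 1)
  pos 7: '(' -> open internal node _2 (depth 2)
  pos 10: '(' -> open internal node _3 (depth 3)
  pos 18: ')' -> close internal node _3 (now at depth 2)
  pos 21: ')' -> close internal node _2 (now at depth 1)
  pos 22: ')' -> close internal node _0 (now at depth 0)
Total internal nodes: 4
BFS adjacency from root:
  _0: _1 _2
  _1: M W
  _2: U _3 B
  _3: A E R F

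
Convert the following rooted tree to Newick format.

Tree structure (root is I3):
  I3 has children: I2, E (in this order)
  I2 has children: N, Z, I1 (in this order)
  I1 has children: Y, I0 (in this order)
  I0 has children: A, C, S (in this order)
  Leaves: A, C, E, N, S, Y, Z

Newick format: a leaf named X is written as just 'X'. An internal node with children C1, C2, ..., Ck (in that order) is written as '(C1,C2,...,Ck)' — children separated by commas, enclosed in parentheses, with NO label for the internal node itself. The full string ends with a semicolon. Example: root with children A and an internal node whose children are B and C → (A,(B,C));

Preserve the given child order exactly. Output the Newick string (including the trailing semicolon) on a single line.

internal I3 with children ['I2', 'E']
  internal I2 with children ['N', 'Z', 'I1']
    leaf 'N' → 'N'
    leaf 'Z' → 'Z'
    internal I1 with children ['Y', 'I0']
      leaf 'Y' → 'Y'
      internal I0 with children ['A', 'C', 'S']
        leaf 'A' → 'A'
        leaf 'C' → 'C'
        leaf 'S' → 'S'
      → '(A,C,S)'
    → '(Y,(A,C,S))'
  → '(N,Z,(Y,(A,C,S)))'
  leaf 'E' → 'E'
→ '((N,Z,(Y,(A,C,S))),E)'
Final: ((N,Z,(Y,(A,C,S))),E);

Answer: ((N,Z,(Y,(A,C,S))),E);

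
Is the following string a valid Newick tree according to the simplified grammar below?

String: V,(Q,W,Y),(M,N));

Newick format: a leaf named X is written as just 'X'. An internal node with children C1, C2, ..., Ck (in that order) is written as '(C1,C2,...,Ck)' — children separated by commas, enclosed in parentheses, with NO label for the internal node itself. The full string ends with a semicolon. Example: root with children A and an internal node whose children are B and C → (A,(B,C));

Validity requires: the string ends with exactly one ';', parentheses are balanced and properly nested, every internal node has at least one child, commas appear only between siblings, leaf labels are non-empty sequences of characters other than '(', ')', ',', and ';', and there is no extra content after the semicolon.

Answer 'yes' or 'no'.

Input: V,(Q,W,Y),(M,N));
Paren balance: 2 '(' vs 3 ')' MISMATCH
Ends with single ';': True
Full parse: FAILS (extra content after tree at pos 1)
Valid: False

Answer: no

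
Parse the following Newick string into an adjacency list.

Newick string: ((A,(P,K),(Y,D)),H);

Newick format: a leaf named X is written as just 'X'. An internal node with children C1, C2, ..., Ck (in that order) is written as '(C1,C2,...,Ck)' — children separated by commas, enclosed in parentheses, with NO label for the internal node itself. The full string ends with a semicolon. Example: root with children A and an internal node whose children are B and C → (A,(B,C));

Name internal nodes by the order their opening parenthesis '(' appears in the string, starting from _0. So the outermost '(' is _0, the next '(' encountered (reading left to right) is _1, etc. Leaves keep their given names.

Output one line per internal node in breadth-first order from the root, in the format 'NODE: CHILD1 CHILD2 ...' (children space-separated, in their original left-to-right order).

Input: ((A,(P,K),(Y,D)),H);
Scanning left-to-right, naming '(' by encounter order:
  pos 0: '(' -> open internal node _0 (depth 1)
  pos 1: '(' -> open internal node _1 (depth 2)
  pos 4: '(' -> open internal node _2 (depth 3)
  pos 8: ')' -> close internal node _2 (now at depth 2)
  pos 10: '(' -> open internal node _3 (depth 3)
  pos 14: ')' -> close internal node _3 (now at depth 2)
  pos 15: ')' -> close internal node _1 (now at depth 1)
  pos 18: ')' -> close internal node _0 (now at depth 0)
Total internal nodes: 4
BFS adjacency from root:
  _0: _1 H
  _1: A _2 _3
  _2: P K
  _3: Y D

Answer: _0: _1 H
_1: A _2 _3
_2: P K
_3: Y D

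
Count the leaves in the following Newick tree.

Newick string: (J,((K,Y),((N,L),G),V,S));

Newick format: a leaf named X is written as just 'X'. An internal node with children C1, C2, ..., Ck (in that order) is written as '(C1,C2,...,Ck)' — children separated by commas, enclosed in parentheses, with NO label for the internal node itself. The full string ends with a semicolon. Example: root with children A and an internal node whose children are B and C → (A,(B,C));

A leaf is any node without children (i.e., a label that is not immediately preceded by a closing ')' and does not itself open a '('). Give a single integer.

Newick: (J,((K,Y),((N,L),G),V,S));
Scan left-to-right; a leaf is any maximal label run not followed by '(':
  pos 1: leaf 'J' → count = 1
  pos 5: leaf 'K' → count = 2
  pos 7: leaf 'Y' → count = 3
  pos 12: leaf 'N' → count = 4
  pos 14: leaf 'L' → count = 5
  pos 17: leaf 'G' → count = 6
  pos 20: leaf 'V' → count = 7
  pos 22: leaf 'S' → count = 8
Total leaves: 8

Answer: 8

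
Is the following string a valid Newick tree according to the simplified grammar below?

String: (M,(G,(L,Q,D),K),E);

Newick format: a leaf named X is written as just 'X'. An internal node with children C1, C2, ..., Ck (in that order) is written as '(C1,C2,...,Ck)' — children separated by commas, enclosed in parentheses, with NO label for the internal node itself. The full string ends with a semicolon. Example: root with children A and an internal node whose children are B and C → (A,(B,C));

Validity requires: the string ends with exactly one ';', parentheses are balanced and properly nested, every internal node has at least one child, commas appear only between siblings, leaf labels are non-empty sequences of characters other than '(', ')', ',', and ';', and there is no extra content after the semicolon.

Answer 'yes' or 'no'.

Input: (M,(G,(L,Q,D),K),E);
Paren balance: 3 '(' vs 3 ')' OK
Ends with single ';': True
Full parse: OK
Valid: True

Answer: yes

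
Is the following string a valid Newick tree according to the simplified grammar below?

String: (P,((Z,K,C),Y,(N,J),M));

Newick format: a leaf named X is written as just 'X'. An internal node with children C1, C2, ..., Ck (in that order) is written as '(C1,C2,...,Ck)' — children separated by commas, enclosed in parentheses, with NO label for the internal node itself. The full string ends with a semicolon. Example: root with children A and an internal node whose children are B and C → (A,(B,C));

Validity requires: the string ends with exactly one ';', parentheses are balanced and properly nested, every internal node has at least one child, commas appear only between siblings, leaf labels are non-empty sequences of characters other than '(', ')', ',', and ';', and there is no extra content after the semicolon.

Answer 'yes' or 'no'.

Input: (P,((Z,K,C),Y,(N,J),M));
Paren balance: 4 '(' vs 4 ')' OK
Ends with single ';': True
Full parse: OK
Valid: True

Answer: yes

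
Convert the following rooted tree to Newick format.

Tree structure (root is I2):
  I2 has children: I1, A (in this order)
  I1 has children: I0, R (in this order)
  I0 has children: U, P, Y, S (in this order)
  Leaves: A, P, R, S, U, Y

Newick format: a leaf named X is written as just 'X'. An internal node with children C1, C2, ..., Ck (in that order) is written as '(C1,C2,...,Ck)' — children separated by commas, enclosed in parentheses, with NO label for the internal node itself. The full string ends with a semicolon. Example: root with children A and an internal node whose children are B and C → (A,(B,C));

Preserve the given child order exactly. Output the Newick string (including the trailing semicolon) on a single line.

Answer: (((U,P,Y,S),R),A);

Derivation:
internal I2 with children ['I1', 'A']
  internal I1 with children ['I0', 'R']
    internal I0 with children ['U', 'P', 'Y', 'S']
      leaf 'U' → 'U'
      leaf 'P' → 'P'
      leaf 'Y' → 'Y'
      leaf 'S' → 'S'
    → '(U,P,Y,S)'
    leaf 'R' → 'R'
  → '((U,P,Y,S),R)'
  leaf 'A' → 'A'
→ '(((U,P,Y,S),R),A)'
Final: (((U,P,Y,S),R),A);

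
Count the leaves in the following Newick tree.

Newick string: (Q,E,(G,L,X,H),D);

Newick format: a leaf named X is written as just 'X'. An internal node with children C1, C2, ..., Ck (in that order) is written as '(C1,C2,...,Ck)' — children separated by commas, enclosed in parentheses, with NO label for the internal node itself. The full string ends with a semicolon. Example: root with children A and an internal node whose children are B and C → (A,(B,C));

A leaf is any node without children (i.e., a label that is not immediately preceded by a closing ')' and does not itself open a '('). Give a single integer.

Answer: 7

Derivation:
Newick: (Q,E,(G,L,X,H),D);
Scan left-to-right; a leaf is any maximal label run not followed by '(':
  pos 1: leaf 'Q' → count = 1
  pos 3: leaf 'E' → count = 2
  pos 6: leaf 'G' → count = 3
  pos 8: leaf 'L' → count = 4
  pos 10: leaf 'X' → count = 5
  pos 12: leaf 'H' → count = 6
  pos 15: leaf 'D' → count = 7
Total leaves: 7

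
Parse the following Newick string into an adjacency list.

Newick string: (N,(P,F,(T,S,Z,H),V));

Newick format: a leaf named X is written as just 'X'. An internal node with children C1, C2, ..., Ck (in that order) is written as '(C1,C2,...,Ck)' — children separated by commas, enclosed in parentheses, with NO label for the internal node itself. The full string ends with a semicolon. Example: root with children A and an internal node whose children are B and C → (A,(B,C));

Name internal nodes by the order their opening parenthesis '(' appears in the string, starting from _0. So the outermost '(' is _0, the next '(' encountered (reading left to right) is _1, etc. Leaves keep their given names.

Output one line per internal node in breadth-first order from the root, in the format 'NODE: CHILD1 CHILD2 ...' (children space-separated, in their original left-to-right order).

Input: (N,(P,F,(T,S,Z,H),V));
Scanning left-to-right, naming '(' by encounter order:
  pos 0: '(' -> open internal node _0 (depth 1)
  pos 3: '(' -> open internal node _1 (depth 2)
  pos 8: '(' -> open internal node _2 (depth 3)
  pos 16: ')' -> close internal node _2 (now at depth 2)
  pos 19: ')' -> close internal node _1 (now at depth 1)
  pos 20: ')' -> close internal node _0 (now at depth 0)
Total internal nodes: 3
BFS adjacency from root:
  _0: N _1
  _1: P F _2 V
  _2: T S Z H

Answer: _0: N _1
_1: P F _2 V
_2: T S Z H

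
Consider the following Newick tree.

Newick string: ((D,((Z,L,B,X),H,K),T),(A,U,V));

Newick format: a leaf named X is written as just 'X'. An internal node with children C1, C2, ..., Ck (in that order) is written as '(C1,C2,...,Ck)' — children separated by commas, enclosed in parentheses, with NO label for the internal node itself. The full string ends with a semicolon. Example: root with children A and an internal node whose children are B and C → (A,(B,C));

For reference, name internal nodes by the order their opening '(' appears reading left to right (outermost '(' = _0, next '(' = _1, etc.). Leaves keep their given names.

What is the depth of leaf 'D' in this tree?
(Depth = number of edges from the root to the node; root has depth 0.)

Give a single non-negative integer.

Newick: ((D,((Z,L,B,X),H,K),T),(A,U,V));
Naming internals by '(' encounter order: outermost '(' = _0, next = _1, ...
Query node: D
Path from root: _0 -> _1 -> D
Depth of D: 2 (number of edges from root)

Answer: 2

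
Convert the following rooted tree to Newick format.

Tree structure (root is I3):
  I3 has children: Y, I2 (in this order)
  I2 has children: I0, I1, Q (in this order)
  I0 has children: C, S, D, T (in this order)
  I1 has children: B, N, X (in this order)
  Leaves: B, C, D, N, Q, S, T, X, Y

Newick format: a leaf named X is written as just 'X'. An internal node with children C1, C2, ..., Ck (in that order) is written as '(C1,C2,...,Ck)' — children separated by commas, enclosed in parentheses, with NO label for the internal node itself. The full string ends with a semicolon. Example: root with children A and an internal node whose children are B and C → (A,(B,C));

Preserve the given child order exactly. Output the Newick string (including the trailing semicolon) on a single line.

Answer: (Y,((C,S,D,T),(B,N,X),Q));

Derivation:
internal I3 with children ['Y', 'I2']
  leaf 'Y' → 'Y'
  internal I2 with children ['I0', 'I1', 'Q']
    internal I0 with children ['C', 'S', 'D', 'T']
      leaf 'C' → 'C'
      leaf 'S' → 'S'
      leaf 'D' → 'D'
      leaf 'T' → 'T'
    → '(C,S,D,T)'
    internal I1 with children ['B', 'N', 'X']
      leaf 'B' → 'B'
      leaf 'N' → 'N'
      leaf 'X' → 'X'
    → '(B,N,X)'
    leaf 'Q' → 'Q'
  → '((C,S,D,T),(B,N,X),Q)'
→ '(Y,((C,S,D,T),(B,N,X),Q))'
Final: (Y,((C,S,D,T),(B,N,X),Q));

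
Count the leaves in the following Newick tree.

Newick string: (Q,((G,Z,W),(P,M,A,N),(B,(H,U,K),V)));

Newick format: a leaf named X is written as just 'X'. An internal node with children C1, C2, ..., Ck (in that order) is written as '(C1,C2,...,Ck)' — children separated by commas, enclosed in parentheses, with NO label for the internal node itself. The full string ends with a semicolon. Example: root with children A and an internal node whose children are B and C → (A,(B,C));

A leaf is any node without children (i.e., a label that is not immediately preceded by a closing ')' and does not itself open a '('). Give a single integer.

Answer: 13

Derivation:
Newick: (Q,((G,Z,W),(P,M,A,N),(B,(H,U,K),V)));
Scan left-to-right; a leaf is any maximal label run not followed by '(':
  pos 1: leaf 'Q' → count = 1
  pos 5: leaf 'G' → count = 2
  pos 7: leaf 'Z' → count = 3
  pos 9: leaf 'W' → count = 4
  pos 13: leaf 'P' → count = 5
  pos 15: leaf 'M' → count = 6
  pos 17: leaf 'A' → count = 7
  pos 19: leaf 'N' → count = 8
  pos 23: leaf 'B' → count = 9
  pos 26: leaf 'H' → count = 10
  pos 28: leaf 'U' → count = 11
  pos 30: leaf 'K' → count = 12
  pos 33: leaf 'V' → count = 13
Total leaves: 13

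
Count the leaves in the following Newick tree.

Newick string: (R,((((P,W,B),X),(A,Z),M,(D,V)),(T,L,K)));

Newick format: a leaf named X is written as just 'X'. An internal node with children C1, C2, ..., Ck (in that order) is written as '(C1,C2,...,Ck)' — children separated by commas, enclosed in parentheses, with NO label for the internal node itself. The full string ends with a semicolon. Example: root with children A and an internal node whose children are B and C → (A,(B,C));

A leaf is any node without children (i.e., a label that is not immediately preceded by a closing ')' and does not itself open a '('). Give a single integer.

Newick: (R,((((P,W,B),X),(A,Z),M,(D,V)),(T,L,K)));
Scan left-to-right; a leaf is any maximal label run not followed by '(':
  pos 1: leaf 'R' → count = 1
  pos 7: leaf 'P' → count = 2
  pos 9: leaf 'W' → count = 3
  pos 11: leaf 'B' → count = 4
  pos 14: leaf 'X' → count = 5
  pos 18: leaf 'A' → count = 6
  pos 20: leaf 'Z' → count = 7
  pos 23: leaf 'M' → count = 8
  pos 26: leaf 'D' → count = 9
  pos 28: leaf 'V' → count = 10
  pos 33: leaf 'T' → count = 11
  pos 35: leaf 'L' → count = 12
  pos 37: leaf 'K' → count = 13
Total leaves: 13

Answer: 13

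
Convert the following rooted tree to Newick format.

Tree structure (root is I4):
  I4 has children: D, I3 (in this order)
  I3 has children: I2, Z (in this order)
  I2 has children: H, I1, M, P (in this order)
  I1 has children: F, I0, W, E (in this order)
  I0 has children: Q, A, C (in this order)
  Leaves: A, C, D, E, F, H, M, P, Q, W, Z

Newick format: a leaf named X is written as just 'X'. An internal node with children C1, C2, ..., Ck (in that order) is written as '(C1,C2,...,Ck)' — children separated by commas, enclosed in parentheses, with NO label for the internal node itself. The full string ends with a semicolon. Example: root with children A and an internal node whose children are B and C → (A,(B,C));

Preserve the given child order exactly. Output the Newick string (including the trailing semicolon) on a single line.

internal I4 with children ['D', 'I3']
  leaf 'D' → 'D'
  internal I3 with children ['I2', 'Z']
    internal I2 with children ['H', 'I1', 'M', 'P']
      leaf 'H' → 'H'
      internal I1 with children ['F', 'I0', 'W', 'E']
        leaf 'F' → 'F'
        internal I0 with children ['Q', 'A', 'C']
          leaf 'Q' → 'Q'
          leaf 'A' → 'A'
          leaf 'C' → 'C'
        → '(Q,A,C)'
        leaf 'W' → 'W'
        leaf 'E' → 'E'
      → '(F,(Q,A,C),W,E)'
      leaf 'M' → 'M'
      leaf 'P' → 'P'
    → '(H,(F,(Q,A,C),W,E),M,P)'
    leaf 'Z' → 'Z'
  → '((H,(F,(Q,A,C),W,E),M,P),Z)'
→ '(D,((H,(F,(Q,A,C),W,E),M,P),Z))'
Final: (D,((H,(F,(Q,A,C),W,E),M,P),Z));

Answer: (D,((H,(F,(Q,A,C),W,E),M,P),Z));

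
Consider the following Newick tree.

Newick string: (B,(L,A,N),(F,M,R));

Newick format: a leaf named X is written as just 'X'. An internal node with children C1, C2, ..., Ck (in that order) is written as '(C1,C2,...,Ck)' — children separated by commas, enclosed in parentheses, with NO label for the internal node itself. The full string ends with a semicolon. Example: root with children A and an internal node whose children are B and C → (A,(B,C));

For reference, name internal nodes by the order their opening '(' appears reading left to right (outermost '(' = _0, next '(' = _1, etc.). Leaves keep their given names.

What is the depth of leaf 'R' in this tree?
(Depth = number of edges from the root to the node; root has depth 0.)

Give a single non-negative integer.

Newick: (B,(L,A,N),(F,M,R));
Naming internals by '(' encounter order: outermost '(' = _0, next = _1, ...
Query node: R
Path from root: _0 -> _2 -> R
Depth of R: 2 (number of edges from root)

Answer: 2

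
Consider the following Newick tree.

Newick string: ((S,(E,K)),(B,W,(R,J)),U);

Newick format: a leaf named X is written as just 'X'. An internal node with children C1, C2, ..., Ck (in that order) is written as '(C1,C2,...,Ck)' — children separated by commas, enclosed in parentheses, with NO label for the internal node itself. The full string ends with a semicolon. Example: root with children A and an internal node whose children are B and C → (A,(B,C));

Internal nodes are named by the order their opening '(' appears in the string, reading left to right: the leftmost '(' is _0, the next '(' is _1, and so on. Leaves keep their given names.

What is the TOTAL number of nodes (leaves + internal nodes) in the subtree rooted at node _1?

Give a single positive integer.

Newick: ((S,(E,K)),(B,W,(R,J)),U);
Locate _1: it is the '(' at position 1 (the 2nd '(' reading left to right).
Query: subtree rooted at _1
_1: subtree_size = 1 + 4
  S: subtree_size = 1 + 0
  _2: subtree_size = 1 + 2
    E: subtree_size = 1 + 0
    K: subtree_size = 1 + 0
Total subtree size of _1: 5

Answer: 5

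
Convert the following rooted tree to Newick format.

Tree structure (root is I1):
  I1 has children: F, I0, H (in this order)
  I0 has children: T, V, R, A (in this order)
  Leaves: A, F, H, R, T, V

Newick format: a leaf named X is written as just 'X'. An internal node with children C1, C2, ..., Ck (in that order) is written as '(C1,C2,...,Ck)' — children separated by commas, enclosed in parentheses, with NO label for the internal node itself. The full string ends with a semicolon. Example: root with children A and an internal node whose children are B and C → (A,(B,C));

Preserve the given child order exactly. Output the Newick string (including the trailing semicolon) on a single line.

internal I1 with children ['F', 'I0', 'H']
  leaf 'F' → 'F'
  internal I0 with children ['T', 'V', 'R', 'A']
    leaf 'T' → 'T'
    leaf 'V' → 'V'
    leaf 'R' → 'R'
    leaf 'A' → 'A'
  → '(T,V,R,A)'
  leaf 'H' → 'H'
→ '(F,(T,V,R,A),H)'
Final: (F,(T,V,R,A),H);

Answer: (F,(T,V,R,A),H);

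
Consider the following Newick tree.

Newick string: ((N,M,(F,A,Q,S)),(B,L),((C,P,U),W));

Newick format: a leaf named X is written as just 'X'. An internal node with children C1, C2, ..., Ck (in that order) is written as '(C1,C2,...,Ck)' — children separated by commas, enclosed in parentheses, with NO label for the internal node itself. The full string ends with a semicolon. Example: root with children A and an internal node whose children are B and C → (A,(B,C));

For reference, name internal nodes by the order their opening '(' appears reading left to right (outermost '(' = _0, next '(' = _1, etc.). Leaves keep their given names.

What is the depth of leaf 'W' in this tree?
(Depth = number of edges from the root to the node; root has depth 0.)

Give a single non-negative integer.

Answer: 2

Derivation:
Newick: ((N,M,(F,A,Q,S)),(B,L),((C,P,U),W));
Naming internals by '(' encounter order: outermost '(' = _0, next = _1, ...
Query node: W
Path from root: _0 -> _4 -> W
Depth of W: 2 (number of edges from root)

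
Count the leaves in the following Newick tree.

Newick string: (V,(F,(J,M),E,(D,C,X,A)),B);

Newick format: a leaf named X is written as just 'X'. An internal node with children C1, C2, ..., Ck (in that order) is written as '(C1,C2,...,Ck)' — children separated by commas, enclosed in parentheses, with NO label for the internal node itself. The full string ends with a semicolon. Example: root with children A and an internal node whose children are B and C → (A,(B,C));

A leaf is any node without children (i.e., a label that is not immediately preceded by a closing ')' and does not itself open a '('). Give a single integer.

Answer: 10

Derivation:
Newick: (V,(F,(J,M),E,(D,C,X,A)),B);
Scan left-to-right; a leaf is any maximal label run not followed by '(':
  pos 1: leaf 'V' → count = 1
  pos 4: leaf 'F' → count = 2
  pos 7: leaf 'J' → count = 3
  pos 9: leaf 'M' → count = 4
  pos 12: leaf 'E' → count = 5
  pos 15: leaf 'D' → count = 6
  pos 17: leaf 'C' → count = 7
  pos 19: leaf 'X' → count = 8
  pos 21: leaf 'A' → count = 9
  pos 25: leaf 'B' → count = 10
Total leaves: 10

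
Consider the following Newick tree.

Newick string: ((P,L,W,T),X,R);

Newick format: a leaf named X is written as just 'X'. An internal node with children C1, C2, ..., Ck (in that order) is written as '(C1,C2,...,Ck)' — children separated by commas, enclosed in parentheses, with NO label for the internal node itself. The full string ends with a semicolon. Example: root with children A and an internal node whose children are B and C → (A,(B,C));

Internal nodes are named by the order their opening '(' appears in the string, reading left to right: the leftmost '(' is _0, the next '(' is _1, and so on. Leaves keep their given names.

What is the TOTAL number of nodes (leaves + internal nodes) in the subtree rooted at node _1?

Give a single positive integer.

Answer: 5

Derivation:
Newick: ((P,L,W,T),X,R);
Locate _1: it is the '(' at position 1 (the 2nd '(' reading left to right).
Query: subtree rooted at _1
_1: subtree_size = 1 + 4
  P: subtree_size = 1 + 0
  L: subtree_size = 1 + 0
  W: subtree_size = 1 + 0
  T: subtree_size = 1 + 0
Total subtree size of _1: 5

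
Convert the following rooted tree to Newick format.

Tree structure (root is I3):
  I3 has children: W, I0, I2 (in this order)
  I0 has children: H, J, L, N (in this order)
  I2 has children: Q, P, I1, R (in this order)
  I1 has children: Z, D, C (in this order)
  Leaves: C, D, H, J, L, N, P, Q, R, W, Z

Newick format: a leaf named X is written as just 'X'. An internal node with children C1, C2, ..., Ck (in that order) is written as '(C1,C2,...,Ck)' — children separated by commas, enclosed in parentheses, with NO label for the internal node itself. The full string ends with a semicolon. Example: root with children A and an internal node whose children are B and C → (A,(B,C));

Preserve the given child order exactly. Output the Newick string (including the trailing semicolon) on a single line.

internal I3 with children ['W', 'I0', 'I2']
  leaf 'W' → 'W'
  internal I0 with children ['H', 'J', 'L', 'N']
    leaf 'H' → 'H'
    leaf 'J' → 'J'
    leaf 'L' → 'L'
    leaf 'N' → 'N'
  → '(H,J,L,N)'
  internal I2 with children ['Q', 'P', 'I1', 'R']
    leaf 'Q' → 'Q'
    leaf 'P' → 'P'
    internal I1 with children ['Z', 'D', 'C']
      leaf 'Z' → 'Z'
      leaf 'D' → 'D'
      leaf 'C' → 'C'
    → '(Z,D,C)'
    leaf 'R' → 'R'
  → '(Q,P,(Z,D,C),R)'
→ '(W,(H,J,L,N),(Q,P,(Z,D,C),R))'
Final: (W,(H,J,L,N),(Q,P,(Z,D,C),R));

Answer: (W,(H,J,L,N),(Q,P,(Z,D,C),R));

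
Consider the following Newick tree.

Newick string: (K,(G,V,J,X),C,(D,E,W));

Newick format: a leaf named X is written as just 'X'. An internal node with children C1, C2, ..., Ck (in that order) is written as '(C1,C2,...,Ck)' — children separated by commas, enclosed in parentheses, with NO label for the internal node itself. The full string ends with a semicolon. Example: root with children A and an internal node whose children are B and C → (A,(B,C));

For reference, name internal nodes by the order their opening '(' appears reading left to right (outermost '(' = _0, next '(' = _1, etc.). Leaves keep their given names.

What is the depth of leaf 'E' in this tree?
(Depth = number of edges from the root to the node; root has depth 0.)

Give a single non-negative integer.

Answer: 2

Derivation:
Newick: (K,(G,V,J,X),C,(D,E,W));
Naming internals by '(' encounter order: outermost '(' = _0, next = _1, ...
Query node: E
Path from root: _0 -> _2 -> E
Depth of E: 2 (number of edges from root)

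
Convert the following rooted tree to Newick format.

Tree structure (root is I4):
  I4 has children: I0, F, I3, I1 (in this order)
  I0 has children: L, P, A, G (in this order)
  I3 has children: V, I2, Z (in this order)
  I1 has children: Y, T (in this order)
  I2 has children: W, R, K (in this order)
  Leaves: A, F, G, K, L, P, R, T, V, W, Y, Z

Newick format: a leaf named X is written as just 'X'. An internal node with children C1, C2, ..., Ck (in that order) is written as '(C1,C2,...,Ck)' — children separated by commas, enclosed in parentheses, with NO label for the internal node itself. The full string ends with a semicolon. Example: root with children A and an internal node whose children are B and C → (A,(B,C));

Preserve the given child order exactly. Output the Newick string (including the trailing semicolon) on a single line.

internal I4 with children ['I0', 'F', 'I3', 'I1']
  internal I0 with children ['L', 'P', 'A', 'G']
    leaf 'L' → 'L'
    leaf 'P' → 'P'
    leaf 'A' → 'A'
    leaf 'G' → 'G'
  → '(L,P,A,G)'
  leaf 'F' → 'F'
  internal I3 with children ['V', 'I2', 'Z']
    leaf 'V' → 'V'
    internal I2 with children ['W', 'R', 'K']
      leaf 'W' → 'W'
      leaf 'R' → 'R'
      leaf 'K' → 'K'
    → '(W,R,K)'
    leaf 'Z' → 'Z'
  → '(V,(W,R,K),Z)'
  internal I1 with children ['Y', 'T']
    leaf 'Y' → 'Y'
    leaf 'T' → 'T'
  → '(Y,T)'
→ '((L,P,A,G),F,(V,(W,R,K),Z),(Y,T))'
Final: ((L,P,A,G),F,(V,(W,R,K),Z),(Y,T));

Answer: ((L,P,A,G),F,(V,(W,R,K),Z),(Y,T));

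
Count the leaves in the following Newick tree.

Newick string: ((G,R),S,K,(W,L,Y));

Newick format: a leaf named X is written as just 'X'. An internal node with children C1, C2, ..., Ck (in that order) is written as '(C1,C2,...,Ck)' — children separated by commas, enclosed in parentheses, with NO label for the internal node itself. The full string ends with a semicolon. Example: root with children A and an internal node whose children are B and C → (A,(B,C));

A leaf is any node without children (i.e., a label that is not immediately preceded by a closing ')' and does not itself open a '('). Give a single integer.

Answer: 7

Derivation:
Newick: ((G,R),S,K,(W,L,Y));
Scan left-to-right; a leaf is any maximal label run not followed by '(':
  pos 2: leaf 'G' → count = 1
  pos 4: leaf 'R' → count = 2
  pos 7: leaf 'S' → count = 3
  pos 9: leaf 'K' → count = 4
  pos 12: leaf 'W' → count = 5
  pos 14: leaf 'L' → count = 6
  pos 16: leaf 'Y' → count = 7
Total leaves: 7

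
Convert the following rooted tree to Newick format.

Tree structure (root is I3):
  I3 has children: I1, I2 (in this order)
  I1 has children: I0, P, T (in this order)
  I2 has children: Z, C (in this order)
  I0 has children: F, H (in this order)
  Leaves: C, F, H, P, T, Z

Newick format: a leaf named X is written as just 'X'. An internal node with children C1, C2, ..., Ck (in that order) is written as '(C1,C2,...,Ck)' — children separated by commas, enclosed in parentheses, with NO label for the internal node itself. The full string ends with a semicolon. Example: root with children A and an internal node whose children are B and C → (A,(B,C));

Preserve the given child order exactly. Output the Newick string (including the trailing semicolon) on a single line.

Answer: (((F,H),P,T),(Z,C));

Derivation:
internal I3 with children ['I1', 'I2']
  internal I1 with children ['I0', 'P', 'T']
    internal I0 with children ['F', 'H']
      leaf 'F' → 'F'
      leaf 'H' → 'H'
    → '(F,H)'
    leaf 'P' → 'P'
    leaf 'T' → 'T'
  → '((F,H),P,T)'
  internal I2 with children ['Z', 'C']
    leaf 'Z' → 'Z'
    leaf 'C' → 'C'
  → '(Z,C)'
→ '(((F,H),P,T),(Z,C))'
Final: (((F,H),P,T),(Z,C));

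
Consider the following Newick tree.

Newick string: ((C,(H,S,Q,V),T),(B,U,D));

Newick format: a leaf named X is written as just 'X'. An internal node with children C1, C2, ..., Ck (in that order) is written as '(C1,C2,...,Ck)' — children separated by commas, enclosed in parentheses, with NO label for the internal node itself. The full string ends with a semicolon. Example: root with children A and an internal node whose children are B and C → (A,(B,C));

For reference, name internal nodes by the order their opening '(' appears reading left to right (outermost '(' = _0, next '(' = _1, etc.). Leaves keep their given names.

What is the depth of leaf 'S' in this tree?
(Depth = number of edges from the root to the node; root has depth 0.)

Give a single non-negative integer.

Answer: 3

Derivation:
Newick: ((C,(H,S,Q,V),T),(B,U,D));
Naming internals by '(' encounter order: outermost '(' = _0, next = _1, ...
Query node: S
Path from root: _0 -> _1 -> _2 -> S
Depth of S: 3 (number of edges from root)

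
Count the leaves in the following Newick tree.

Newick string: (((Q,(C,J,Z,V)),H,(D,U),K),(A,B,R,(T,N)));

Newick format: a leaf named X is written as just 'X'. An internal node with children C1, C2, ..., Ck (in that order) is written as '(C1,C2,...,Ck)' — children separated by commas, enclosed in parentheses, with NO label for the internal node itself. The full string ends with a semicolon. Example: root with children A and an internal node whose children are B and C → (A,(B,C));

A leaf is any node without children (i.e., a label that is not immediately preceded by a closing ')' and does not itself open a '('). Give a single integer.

Newick: (((Q,(C,J,Z,V)),H,(D,U),K),(A,B,R,(T,N)));
Scan left-to-right; a leaf is any maximal label run not followed by '(':
  pos 3: leaf 'Q' → count = 1
  pos 6: leaf 'C' → count = 2
  pos 8: leaf 'J' → count = 3
  pos 10: leaf 'Z' → count = 4
  pos 12: leaf 'V' → count = 5
  pos 16: leaf 'H' → count = 6
  pos 19: leaf 'D' → count = 7
  pos 21: leaf 'U' → count = 8
  pos 24: leaf 'K' → count = 9
  pos 28: leaf 'A' → count = 10
  pos 30: leaf 'B' → count = 11
  pos 32: leaf 'R' → count = 12
  pos 35: leaf 'T' → count = 13
  pos 37: leaf 'N' → count = 14
Total leaves: 14

Answer: 14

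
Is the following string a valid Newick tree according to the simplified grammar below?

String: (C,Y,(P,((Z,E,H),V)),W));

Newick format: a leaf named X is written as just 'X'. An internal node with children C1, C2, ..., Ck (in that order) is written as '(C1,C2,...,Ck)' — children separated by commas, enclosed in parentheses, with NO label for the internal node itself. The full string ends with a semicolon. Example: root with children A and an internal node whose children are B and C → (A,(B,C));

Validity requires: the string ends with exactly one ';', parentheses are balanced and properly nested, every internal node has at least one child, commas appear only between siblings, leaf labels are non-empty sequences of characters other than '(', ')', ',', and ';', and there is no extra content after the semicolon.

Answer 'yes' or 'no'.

Input: (C,Y,(P,((Z,E,H),V)),W));
Paren balance: 4 '(' vs 5 ')' MISMATCH
Ends with single ';': True
Full parse: FAILS (extra content after tree at pos 23)
Valid: False

Answer: no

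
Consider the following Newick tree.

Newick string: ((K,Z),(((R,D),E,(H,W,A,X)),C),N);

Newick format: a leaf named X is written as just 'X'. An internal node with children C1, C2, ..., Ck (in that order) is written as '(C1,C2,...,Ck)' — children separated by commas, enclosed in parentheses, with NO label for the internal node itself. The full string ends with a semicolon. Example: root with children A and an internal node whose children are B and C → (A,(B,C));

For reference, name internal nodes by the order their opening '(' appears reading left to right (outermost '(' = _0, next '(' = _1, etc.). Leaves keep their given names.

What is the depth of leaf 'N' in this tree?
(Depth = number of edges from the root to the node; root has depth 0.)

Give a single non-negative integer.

Newick: ((K,Z),(((R,D),E,(H,W,A,X)),C),N);
Naming internals by '(' encounter order: outermost '(' = _0, next = _1, ...
Query node: N
Path from root: _0 -> N
Depth of N: 1 (number of edges from root)

Answer: 1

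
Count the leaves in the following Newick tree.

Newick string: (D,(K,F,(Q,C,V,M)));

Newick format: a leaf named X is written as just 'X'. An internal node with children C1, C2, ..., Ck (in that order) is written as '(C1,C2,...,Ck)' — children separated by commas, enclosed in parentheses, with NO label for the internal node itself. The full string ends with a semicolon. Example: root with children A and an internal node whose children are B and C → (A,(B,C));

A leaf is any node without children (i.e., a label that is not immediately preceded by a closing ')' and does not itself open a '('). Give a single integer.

Answer: 7

Derivation:
Newick: (D,(K,F,(Q,C,V,M)));
Scan left-to-right; a leaf is any maximal label run not followed by '(':
  pos 1: leaf 'D' → count = 1
  pos 4: leaf 'K' → count = 2
  pos 6: leaf 'F' → count = 3
  pos 9: leaf 'Q' → count = 4
  pos 11: leaf 'C' → count = 5
  pos 13: leaf 'V' → count = 6
  pos 15: leaf 'M' → count = 7
Total leaves: 7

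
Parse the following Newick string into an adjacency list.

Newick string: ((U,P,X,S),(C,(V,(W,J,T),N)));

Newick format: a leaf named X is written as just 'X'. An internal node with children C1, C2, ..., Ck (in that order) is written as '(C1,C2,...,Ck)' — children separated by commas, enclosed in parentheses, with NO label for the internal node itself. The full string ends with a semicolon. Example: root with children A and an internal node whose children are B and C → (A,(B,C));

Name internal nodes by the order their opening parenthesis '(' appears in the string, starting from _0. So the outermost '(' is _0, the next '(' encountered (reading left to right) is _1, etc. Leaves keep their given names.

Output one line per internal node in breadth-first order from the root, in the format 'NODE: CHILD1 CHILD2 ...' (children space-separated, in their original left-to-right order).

Input: ((U,P,X,S),(C,(V,(W,J,T),N)));
Scanning left-to-right, naming '(' by encounter order:
  pos 0: '(' -> open internal node _0 (depth 1)
  pos 1: '(' -> open internal node _1 (depth 2)
  pos 9: ')' -> close internal node _1 (now at depth 1)
  pos 11: '(' -> open internal node _2 (depth 2)
  pos 14: '(' -> open internal node _3 (depth 3)
  pos 17: '(' -> open internal node _4 (depth 4)
  pos 23: ')' -> close internal node _4 (now at depth 3)
  pos 26: ')' -> close internal node _3 (now at depth 2)
  pos 27: ')' -> close internal node _2 (now at depth 1)
  pos 28: ')' -> close internal node _0 (now at depth 0)
Total internal nodes: 5
BFS adjacency from root:
  _0: _1 _2
  _1: U P X S
  _2: C _3
  _3: V _4 N
  _4: W J T

Answer: _0: _1 _2
_1: U P X S
_2: C _3
_3: V _4 N
_4: W J T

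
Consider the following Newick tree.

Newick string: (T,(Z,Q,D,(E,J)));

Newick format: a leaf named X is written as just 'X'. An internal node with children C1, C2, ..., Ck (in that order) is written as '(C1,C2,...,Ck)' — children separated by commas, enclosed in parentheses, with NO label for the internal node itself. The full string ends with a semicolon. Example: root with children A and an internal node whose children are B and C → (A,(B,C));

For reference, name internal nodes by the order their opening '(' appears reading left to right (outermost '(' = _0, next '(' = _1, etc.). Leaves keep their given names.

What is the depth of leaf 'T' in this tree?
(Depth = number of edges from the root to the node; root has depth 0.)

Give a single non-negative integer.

Answer: 1

Derivation:
Newick: (T,(Z,Q,D,(E,J)));
Naming internals by '(' encounter order: outermost '(' = _0, next = _1, ...
Query node: T
Path from root: _0 -> T
Depth of T: 1 (number of edges from root)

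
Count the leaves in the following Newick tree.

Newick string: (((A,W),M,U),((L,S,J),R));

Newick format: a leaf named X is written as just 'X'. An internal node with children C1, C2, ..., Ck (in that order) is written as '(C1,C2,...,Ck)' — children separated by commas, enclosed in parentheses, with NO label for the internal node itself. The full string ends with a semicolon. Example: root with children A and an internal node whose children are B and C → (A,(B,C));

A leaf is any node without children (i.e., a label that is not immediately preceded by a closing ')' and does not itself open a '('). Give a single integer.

Answer: 8

Derivation:
Newick: (((A,W),M,U),((L,S,J),R));
Scan left-to-right; a leaf is any maximal label run not followed by '(':
  pos 3: leaf 'A' → count = 1
  pos 5: leaf 'W' → count = 2
  pos 8: leaf 'M' → count = 3
  pos 10: leaf 'U' → count = 4
  pos 15: leaf 'L' → count = 5
  pos 17: leaf 'S' → count = 6
  pos 19: leaf 'J' → count = 7
  pos 22: leaf 'R' → count = 8
Total leaves: 8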